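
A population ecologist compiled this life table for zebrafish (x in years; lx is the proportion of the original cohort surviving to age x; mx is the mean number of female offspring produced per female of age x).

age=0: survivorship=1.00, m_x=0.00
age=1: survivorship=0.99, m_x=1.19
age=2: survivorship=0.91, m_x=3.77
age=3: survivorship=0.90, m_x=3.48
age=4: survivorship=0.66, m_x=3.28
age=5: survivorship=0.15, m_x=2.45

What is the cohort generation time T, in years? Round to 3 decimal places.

2.719

lx·mx: 0, 1.1781, 3.4307, 3.132, 2.1648, 0.3675 → R0 = 10.2731
x·lx·mx: 0, 1.1781, 6.8614, 9.396, 8.6592, 1.8375 → Σ = 27.9322
T = 27.9322 / 10.2731 = 2.718965… → 2.719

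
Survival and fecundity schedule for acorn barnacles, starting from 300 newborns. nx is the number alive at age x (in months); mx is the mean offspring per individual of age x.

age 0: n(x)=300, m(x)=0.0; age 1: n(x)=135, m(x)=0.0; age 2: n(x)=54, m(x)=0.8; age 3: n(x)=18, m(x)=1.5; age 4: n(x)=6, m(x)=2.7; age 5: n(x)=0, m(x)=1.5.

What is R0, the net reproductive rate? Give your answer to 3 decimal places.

0.288

lx = nx/n0 = nx/300: 1, 0.45, 0.18, 0.06, 0.02, 0
lx·mx by age: 0, 0, 0.144, 0.09, 0.054, 0
R0 = Σ lx·mx = 0.288 → 0.288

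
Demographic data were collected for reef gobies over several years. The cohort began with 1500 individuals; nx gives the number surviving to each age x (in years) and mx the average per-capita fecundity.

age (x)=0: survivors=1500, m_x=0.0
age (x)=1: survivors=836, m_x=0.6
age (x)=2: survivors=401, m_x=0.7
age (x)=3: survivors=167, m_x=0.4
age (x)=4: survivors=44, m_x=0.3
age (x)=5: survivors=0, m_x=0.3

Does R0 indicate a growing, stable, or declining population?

declining

lx = nx/n0 = nx/1500: 1, 0.55733…, 0.26733…, 0.11133…, 0.02933…, 0
R0 = Σ lx·mx = 0 + 0.3344… + 0.187133… + 0.044533… + 0.0088… + 0 = 0.574867…
R0 < 1, so the population is declining.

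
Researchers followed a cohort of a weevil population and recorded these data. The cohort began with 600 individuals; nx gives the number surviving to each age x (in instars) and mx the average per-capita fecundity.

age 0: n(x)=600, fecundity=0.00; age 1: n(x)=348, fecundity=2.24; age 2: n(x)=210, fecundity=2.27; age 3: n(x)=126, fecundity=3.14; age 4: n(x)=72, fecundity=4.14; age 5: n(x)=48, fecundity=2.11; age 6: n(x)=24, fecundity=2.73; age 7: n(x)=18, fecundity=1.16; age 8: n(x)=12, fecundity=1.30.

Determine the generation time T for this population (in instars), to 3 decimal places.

lx = nx/n0 = nx/600: 1, 0.58, 0.35, 0.21, 0.12, 0.08, 0.04, 0.03, 0.02
lx·mx: 0, 1.2992, 0.7945, 0.6594, 0.4968, 0.1688, 0.1092, 0.0348, 0.026 → R0 = 3.5887
x·lx·mx: 0, 1.2992, 1.589, 1.9782, 1.9872, 0.844, 0.6552, 0.2436, 0.208 → Σ = 8.8044
T = 8.8044 / 3.5887 = 2.453368… → 2.453

2.453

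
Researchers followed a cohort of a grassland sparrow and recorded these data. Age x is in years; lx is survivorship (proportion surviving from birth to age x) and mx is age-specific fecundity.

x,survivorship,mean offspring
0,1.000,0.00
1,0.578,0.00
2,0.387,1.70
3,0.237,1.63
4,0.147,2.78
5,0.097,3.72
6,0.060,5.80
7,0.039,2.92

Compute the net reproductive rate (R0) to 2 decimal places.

2.28

lx·mx by age: 0, 0, 0.6579, 0.38631, 0.40866, 0.36084, 0.348, 0.11388
R0 = Σ lx·mx = 2.27559 → 2.28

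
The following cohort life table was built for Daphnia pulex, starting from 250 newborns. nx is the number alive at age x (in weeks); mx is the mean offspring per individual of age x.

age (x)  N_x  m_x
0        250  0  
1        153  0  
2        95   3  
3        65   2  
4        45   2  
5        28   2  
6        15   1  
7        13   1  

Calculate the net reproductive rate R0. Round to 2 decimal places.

2.36

lx = nx/n0 = nx/250: 1, 0.612, 0.38, 0.26, 0.18, 0.112, 0.06, 0.052
lx·mx by age: 0, 0, 1.14, 0.52, 0.36, 0.224, 0.06, 0.052
R0 = Σ lx·mx = 2.356 → 2.36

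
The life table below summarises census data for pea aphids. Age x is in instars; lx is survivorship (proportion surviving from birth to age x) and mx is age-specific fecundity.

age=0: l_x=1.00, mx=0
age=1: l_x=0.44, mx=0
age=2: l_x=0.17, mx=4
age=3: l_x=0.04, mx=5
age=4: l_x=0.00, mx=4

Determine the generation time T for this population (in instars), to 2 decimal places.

lx·mx: 0, 0, 0.68, 0.2, 0 → R0 = 0.88
x·lx·mx: 0, 0, 1.36, 0.6, 0 → Σ = 1.96
T = 1.96 / 0.88 = 2.227273… → 2.23

2.23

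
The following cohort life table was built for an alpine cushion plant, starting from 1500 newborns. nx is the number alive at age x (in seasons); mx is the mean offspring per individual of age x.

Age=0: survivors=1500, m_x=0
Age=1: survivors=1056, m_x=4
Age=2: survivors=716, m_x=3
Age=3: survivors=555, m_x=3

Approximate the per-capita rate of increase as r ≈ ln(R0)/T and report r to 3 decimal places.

0.998

lx = nx/n0 = nx/1500: 1, 0.704, 0.47733…, 0.37
R0 = Σ lx·mx = 0 + 2.816 + 1.432… + 1.11 = 5.358…
Σ x·lx·mx = 9.01…; T = 9.01…/5.358… = 1.6816…
r ≈ ln(R0)/T = ln(5.358…)/1.6816… = 0.99821… → 0.998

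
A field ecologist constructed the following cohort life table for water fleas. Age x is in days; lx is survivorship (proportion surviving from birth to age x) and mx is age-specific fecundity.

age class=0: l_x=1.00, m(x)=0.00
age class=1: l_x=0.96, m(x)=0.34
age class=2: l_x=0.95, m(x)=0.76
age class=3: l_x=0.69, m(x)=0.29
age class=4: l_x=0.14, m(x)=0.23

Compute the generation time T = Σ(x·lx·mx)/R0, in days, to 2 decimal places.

lx·mx: 0, 0.3264, 0.722, 0.2001, 0.0322 → R0 = 1.2807
x·lx·mx: 0, 0.3264, 1.444, 0.6003, 0.1288 → Σ = 2.4995
T = 2.4995 / 1.2807 = 1.951667… → 1.95

1.95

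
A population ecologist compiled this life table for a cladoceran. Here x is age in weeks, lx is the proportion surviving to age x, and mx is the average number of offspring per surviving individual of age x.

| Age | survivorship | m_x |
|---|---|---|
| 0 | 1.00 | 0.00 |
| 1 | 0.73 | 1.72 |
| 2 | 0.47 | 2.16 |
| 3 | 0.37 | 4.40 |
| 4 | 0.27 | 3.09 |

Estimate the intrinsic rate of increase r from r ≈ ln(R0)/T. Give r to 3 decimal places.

R0 = Σ lx·mx = 0 + 1.2556 + 1.0152 + 1.628 + 0.8343 = 4.7331
Σ x·lx·mx = 11.5072; T = 11.5072/4.7331 = 2.43122…
r ≈ ln(R0)/T = ln(4.7331)/2.43122… = 0.63942… → 0.639

0.639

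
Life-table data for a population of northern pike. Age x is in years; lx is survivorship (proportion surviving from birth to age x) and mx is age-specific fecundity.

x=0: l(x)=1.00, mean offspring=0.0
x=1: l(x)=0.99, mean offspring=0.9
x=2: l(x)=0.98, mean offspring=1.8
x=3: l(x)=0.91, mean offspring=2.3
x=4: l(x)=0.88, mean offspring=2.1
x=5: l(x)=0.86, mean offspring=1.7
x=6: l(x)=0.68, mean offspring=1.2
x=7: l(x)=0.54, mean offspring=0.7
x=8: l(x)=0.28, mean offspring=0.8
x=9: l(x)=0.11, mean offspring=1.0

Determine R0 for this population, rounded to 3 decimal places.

lx·mx by age: 0, 0.891, 1.764, 2.093, 1.848, 1.462, 0.816, 0.378, 0.224, 0.11
R0 = Σ lx·mx = 9.586 → 9.586

9.586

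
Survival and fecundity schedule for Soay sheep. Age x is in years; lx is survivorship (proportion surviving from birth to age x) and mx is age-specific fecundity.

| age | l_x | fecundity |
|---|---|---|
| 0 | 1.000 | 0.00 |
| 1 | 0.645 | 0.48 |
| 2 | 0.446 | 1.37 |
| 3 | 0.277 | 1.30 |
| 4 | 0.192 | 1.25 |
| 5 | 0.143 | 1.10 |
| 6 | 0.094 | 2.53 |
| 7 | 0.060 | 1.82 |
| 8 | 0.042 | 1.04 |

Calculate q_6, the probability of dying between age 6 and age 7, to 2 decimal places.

q_6 = (l_6 − l_7) / l_6 = (0.094 − 0.06) / 0.094
     = 0.034 / 0.094 = 0.361702… → 0.36

0.36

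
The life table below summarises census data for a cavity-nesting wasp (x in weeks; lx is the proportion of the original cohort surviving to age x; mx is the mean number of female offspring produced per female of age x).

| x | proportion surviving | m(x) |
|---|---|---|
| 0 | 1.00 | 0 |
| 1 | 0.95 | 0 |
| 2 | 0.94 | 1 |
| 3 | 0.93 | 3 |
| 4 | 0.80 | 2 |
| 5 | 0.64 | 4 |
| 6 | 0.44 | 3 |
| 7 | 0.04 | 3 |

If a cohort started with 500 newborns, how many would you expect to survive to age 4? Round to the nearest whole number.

400

Expected survivors = N0 · l_4 = 500 × 0.80 = 400 → 400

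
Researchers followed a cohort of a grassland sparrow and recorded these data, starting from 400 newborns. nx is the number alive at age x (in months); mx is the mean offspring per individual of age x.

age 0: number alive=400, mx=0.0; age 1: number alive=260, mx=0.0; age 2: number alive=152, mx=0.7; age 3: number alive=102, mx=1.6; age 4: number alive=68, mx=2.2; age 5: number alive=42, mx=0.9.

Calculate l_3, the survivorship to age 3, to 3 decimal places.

0.255

l_3 = n_3/n_0 = 102/400 = 0.255 → 0.255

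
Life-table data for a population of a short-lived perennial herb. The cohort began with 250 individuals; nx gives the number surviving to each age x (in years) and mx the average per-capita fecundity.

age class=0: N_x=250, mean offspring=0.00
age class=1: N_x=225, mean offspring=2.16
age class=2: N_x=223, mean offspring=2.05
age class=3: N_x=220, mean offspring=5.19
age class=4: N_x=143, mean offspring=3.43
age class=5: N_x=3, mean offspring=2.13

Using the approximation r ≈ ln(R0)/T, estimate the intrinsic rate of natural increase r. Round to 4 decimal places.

0.8839

lx = nx/n0 = nx/250: 1, 0.9, 0.892, 0.88, 0.572, 0.012
R0 = Σ lx·mx = 0 + 1.944 + 1.8286 + 4.5672 + 1.96196 + 0.02556 = 10.32732
Σ x·lx·mx = 27.27844; T = 27.27844/10.32732 = 2.64139…
r ≈ ln(R0)/T = ln(10.32732)/2.64139… = 0.883927… → 0.8839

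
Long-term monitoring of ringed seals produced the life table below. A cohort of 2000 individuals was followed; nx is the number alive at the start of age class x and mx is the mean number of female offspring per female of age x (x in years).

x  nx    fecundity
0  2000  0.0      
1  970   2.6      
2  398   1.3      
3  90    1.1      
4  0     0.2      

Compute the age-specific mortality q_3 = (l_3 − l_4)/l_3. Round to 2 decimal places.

lx = nx/n0 = nx/2000: 1, 0.485, 0.199, 0.045, 0
q_3 = (l_3 − l_4) / l_3 = (0.045 − 0) / 0.045
     = 0.045 / 0.045 = 1 → 1.00

1.00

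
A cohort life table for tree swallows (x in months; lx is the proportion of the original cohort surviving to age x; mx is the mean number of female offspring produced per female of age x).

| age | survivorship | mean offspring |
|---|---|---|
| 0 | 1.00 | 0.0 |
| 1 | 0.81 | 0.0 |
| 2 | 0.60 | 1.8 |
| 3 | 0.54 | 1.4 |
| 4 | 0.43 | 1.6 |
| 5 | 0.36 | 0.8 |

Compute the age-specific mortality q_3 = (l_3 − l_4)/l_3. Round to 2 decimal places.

q_3 = (l_3 − l_4) / l_3 = (0.54 − 0.43) / 0.54
     = 0.11 / 0.54 = 0.203704… → 0.20

0.20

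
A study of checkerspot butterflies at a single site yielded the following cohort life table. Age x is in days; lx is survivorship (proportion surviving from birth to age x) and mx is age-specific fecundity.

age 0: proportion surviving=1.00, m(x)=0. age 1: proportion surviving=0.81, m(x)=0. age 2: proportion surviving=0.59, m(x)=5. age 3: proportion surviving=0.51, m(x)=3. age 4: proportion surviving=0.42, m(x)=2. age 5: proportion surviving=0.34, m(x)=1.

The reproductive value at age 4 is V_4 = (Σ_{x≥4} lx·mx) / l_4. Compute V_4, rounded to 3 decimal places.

2.810

lx·mx for x ≥ 4: 0.84, 0.34 → sum = 1.18
V_4 = 1.18 / l_4 = 1.18 / 0.42 = 2.809524… → 2.810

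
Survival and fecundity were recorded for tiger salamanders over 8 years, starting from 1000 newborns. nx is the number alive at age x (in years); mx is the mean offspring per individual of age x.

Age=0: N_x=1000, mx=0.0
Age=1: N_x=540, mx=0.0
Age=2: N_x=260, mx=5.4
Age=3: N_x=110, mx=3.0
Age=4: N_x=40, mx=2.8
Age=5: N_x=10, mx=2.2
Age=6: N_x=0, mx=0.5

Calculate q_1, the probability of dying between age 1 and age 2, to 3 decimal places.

0.519

lx = nx/n0 = nx/1000: 1, 0.54, 0.26, 0.11, 0.04, 0.01, 0
q_1 = (l_1 − l_2) / l_1 = (0.54 − 0.26) / 0.54
     = 0.28 / 0.54 = 0.518519… → 0.519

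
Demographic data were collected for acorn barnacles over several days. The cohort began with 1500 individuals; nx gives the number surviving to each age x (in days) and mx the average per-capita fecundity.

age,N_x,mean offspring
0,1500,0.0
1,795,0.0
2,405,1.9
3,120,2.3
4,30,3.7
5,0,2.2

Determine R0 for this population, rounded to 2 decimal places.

lx = nx/n0 = nx/1500: 1, 0.53, 0.27, 0.08, 0.02, 0
lx·mx by age: 0, 0, 0.513, 0.184, 0.074, 0
R0 = Σ lx·mx = 0.771 → 0.77

0.77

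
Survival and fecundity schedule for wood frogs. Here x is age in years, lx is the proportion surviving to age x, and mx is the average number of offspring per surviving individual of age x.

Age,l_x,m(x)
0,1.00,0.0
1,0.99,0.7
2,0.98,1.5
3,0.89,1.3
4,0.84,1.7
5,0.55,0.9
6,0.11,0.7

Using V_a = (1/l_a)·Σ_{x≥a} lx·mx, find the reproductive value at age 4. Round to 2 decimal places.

2.38

lx·mx for x ≥ 4: 1.428, 0.495, 0.077 → sum = 2
V_4 = 2 / l_4 = 2 / 0.84 = 2.380952… → 2.38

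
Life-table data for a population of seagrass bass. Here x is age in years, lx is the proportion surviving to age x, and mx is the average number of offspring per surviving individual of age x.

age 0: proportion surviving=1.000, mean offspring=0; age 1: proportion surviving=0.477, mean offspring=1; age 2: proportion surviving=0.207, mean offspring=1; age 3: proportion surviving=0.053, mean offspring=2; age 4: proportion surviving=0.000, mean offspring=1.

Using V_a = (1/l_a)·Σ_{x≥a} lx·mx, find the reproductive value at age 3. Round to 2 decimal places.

lx·mx for x ≥ 3: 0.106, 0 → sum = 0.106
V_3 = 0.106 / l_3 = 0.106 / 0.053 = 2 → 2.00

2.00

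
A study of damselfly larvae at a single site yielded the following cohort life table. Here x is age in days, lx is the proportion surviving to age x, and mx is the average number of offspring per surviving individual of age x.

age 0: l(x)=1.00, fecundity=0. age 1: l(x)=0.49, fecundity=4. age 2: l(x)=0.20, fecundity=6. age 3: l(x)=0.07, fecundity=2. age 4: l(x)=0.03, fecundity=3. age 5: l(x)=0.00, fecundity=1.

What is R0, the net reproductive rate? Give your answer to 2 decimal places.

lx·mx by age: 0, 1.96, 1.2, 0.14, 0.09, 0
R0 = Σ lx·mx = 3.39 → 3.39

3.39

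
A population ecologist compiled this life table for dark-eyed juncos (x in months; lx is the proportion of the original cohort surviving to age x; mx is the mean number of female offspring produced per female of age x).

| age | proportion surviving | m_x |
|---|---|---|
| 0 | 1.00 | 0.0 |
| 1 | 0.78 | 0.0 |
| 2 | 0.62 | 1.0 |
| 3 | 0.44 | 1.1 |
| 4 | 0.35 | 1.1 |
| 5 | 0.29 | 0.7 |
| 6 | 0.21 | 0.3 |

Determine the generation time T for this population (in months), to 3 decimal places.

3.205

lx·mx: 0, 0, 0.62, 0.484, 0.385, 0.203, 0.063 → R0 = 1.755
x·lx·mx: 0, 0, 1.24, 1.452, 1.54, 1.015, 0.378 → Σ = 5.625
T = 5.625 / 1.755 = 3.205128… → 3.205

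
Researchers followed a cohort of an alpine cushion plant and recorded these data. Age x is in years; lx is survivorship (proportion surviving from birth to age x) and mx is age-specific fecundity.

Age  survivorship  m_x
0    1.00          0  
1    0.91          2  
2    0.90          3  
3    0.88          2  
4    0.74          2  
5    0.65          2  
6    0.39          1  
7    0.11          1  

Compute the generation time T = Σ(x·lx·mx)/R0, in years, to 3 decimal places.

lx·mx: 0, 1.82, 2.7, 1.76, 1.48, 1.3, 0.39, 0.11 → R0 = 9.56
x·lx·mx: 0, 1.82, 5.4, 5.28, 5.92, 6.5, 2.34, 0.77 → Σ = 28.03
T = 28.03 / 9.56 = 2.932008… → 2.932

2.932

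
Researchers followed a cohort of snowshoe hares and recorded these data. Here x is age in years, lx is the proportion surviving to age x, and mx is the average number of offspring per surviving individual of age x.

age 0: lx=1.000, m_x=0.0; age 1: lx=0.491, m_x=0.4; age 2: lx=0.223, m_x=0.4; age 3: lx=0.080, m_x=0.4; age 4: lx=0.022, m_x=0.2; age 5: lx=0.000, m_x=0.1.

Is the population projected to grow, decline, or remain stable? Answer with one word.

R0 = Σ lx·mx = 0 + 0.1964 + 0.0892 + 0.032 + 0.0044 + 0 = 0.322
R0 < 1, so the population is declining.

declining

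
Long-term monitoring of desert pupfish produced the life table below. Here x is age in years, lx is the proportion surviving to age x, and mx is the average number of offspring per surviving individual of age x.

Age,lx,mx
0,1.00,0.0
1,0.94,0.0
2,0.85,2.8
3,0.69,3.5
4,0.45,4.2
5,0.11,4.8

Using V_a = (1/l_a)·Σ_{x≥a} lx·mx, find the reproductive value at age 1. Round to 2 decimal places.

7.67

lx·mx for x ≥ 1: 0, 2.38, 2.415, 1.89, 0.528 → sum = 7.213
V_1 = 7.213 / l_1 = 7.213 / 0.94 = 7.673404… → 7.67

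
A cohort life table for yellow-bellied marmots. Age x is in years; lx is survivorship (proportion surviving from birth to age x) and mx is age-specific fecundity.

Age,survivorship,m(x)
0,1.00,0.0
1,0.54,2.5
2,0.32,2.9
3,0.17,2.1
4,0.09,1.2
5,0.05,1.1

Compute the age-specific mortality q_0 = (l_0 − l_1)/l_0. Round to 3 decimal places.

q_0 = (l_0 − l_1) / l_0 = (1 − 0.54) / 1
     = 0.46 / 1 = 0.46 → 0.460

0.460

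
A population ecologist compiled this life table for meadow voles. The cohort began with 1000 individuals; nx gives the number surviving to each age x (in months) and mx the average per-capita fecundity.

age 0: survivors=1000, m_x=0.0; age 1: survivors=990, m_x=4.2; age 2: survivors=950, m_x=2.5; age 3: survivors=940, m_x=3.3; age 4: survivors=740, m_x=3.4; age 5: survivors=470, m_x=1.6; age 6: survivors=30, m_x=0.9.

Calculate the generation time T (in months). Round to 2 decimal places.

2.49

lx = nx/n0 = nx/1000: 1, 0.99, 0.95, 0.94, 0.74, 0.47, 0.03
lx·mx: 0, 4.158, 2.375, 3.102, 2.516, 0.752, 0.027 → R0 = 12.93
x·lx·mx: 0, 4.158, 4.75, 9.306, 10.064, 3.76, 0.162 → Σ = 32.2
T = 32.2 / 12.93 = 2.490333… → 2.49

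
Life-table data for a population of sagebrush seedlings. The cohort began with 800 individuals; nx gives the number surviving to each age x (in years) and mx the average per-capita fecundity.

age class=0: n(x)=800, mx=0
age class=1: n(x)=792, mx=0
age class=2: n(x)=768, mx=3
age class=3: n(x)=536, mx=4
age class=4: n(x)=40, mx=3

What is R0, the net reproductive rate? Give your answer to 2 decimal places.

lx = nx/n0 = nx/800: 1, 0.99, 0.96, 0.67, 0.05
lx·mx by age: 0, 0, 2.88, 2.68, 0.15
R0 = Σ lx·mx = 5.71 → 5.71

5.71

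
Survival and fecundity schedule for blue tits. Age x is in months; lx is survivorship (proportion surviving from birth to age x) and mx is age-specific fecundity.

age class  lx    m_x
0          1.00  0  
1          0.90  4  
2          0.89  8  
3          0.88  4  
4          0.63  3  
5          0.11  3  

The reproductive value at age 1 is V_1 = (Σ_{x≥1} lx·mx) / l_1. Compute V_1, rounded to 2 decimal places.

lx·mx for x ≥ 1: 3.6, 7.12, 3.52, 1.89, 0.33 → sum = 16.46
V_1 = 16.46 / l_1 = 16.46 / 0.9 = 18.288889… → 18.29

18.29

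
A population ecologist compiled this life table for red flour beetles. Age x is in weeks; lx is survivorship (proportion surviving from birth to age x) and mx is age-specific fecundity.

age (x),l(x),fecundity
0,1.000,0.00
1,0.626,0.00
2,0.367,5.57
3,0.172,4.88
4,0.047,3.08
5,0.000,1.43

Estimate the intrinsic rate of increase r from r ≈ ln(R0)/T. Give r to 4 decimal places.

0.4670

R0 = Σ lx·mx = 0 + 0 + 2.04419 + 0.83936 + 0.14476 + 0 = 3.02831
Σ x·lx·mx = 7.1855; T = 7.1855/3.02831 = 2.37278…
r ≈ ln(R0)/T = ln(3.02831)/2.37278… = 0.466966… → 0.4670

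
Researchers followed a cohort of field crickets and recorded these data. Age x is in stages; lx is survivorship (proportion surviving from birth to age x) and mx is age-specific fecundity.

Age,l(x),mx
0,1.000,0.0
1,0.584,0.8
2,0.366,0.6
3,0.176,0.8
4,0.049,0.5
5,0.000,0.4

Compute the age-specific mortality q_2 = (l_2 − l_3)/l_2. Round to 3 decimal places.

q_2 = (l_2 − l_3) / l_2 = (0.366 − 0.176) / 0.366
     = 0.19 / 0.366 = 0.519126… → 0.519

0.519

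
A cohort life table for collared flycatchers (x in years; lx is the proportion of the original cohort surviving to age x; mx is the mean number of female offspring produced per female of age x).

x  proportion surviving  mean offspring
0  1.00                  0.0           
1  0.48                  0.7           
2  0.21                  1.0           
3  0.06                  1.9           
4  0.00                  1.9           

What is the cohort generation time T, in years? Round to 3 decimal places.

1.664

lx·mx: 0, 0.336, 0.21, 0.114, 0 → R0 = 0.66
x·lx·mx: 0, 0.336, 0.42, 0.342, 0 → Σ = 1.098
T = 1.098 / 0.66 = 1.663636… → 1.664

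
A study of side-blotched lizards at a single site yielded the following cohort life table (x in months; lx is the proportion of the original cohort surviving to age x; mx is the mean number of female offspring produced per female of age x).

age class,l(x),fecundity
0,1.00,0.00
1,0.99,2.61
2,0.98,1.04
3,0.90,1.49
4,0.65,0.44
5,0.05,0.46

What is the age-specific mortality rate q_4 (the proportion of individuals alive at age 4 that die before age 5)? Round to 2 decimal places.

0.92

q_4 = (l_4 − l_5) / l_4 = (0.65 − 0.05) / 0.65
     = 0.6 / 0.65 = 0.923077… → 0.92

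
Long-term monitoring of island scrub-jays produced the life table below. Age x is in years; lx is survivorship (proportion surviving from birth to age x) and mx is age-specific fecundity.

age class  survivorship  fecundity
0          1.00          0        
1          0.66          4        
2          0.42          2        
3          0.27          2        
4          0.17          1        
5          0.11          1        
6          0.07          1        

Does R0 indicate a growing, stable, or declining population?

growing

R0 = Σ lx·mx = 0 + 2.64 + 0.84 + 0.54 + 0.17 + 0.11 + 0.07 = 4.37
R0 > 1, so the population is growing.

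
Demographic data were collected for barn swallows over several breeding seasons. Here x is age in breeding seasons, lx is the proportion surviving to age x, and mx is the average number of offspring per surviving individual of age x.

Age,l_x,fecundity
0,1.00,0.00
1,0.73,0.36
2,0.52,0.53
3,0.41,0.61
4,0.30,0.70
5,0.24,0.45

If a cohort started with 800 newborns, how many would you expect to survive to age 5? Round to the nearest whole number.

192

Expected survivors = N0 · l_5 = 800 × 0.24 = 192 → 192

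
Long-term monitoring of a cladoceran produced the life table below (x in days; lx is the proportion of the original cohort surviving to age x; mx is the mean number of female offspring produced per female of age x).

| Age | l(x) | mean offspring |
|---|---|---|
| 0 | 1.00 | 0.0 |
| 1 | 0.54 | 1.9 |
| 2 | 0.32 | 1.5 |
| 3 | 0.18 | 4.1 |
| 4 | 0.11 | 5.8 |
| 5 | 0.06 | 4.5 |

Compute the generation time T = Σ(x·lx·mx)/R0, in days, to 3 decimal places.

lx·mx: 0, 1.026, 0.48, 0.738, 0.638, 0.27 → R0 = 3.152
x·lx·mx: 0, 1.026, 0.96, 2.214, 2.552, 1.35 → Σ = 8.102
T = 8.102 / 3.152 = 2.570431… → 2.570

2.570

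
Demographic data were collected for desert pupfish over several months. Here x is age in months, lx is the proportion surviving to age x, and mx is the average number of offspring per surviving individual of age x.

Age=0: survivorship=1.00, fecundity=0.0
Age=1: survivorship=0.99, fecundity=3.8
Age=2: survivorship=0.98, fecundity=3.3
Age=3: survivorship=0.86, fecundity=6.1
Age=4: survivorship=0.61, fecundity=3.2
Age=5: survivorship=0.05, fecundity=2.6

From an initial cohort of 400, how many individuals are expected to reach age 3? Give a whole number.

Expected survivors = N0 · l_3 = 400 × 0.86 = 344 → 344

344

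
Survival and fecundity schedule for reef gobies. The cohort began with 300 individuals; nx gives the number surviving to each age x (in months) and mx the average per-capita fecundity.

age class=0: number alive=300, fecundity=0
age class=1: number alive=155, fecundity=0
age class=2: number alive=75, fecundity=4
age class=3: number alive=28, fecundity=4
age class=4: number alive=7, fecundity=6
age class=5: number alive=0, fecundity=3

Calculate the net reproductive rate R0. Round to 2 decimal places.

lx = nx/n0 = nx/300: 1, 0.51667…, 0.25, 0.09333…, 0.02333…, 0
lx·mx by age: 0, 0, 1, 0.373333…, 0.14…, 0
R0 = Σ lx·mx = 1.513333… → 1.51

1.51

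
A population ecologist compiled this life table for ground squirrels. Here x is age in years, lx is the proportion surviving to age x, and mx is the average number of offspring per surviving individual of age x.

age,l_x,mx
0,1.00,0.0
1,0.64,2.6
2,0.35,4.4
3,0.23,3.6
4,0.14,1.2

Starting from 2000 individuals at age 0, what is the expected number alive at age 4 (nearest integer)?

Expected survivors = N0 · l_4 = 2000 × 0.14 = 280 → 280

280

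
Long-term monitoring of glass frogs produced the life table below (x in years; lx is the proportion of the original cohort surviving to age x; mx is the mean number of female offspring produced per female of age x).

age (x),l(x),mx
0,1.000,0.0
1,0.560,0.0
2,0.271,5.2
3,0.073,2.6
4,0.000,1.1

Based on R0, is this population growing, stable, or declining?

growing

R0 = Σ lx·mx = 0 + 0 + 1.4092 + 0.1898 + 0 = 1.599
R0 > 1, so the population is growing.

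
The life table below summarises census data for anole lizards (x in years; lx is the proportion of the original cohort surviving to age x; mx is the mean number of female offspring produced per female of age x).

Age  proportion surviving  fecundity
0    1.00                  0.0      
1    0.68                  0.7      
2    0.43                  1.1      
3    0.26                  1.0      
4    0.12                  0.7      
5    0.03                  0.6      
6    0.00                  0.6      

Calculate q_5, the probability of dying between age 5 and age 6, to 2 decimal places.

q_5 = (l_5 − l_6) / l_5 = (0.03 − 0) / 0.03
     = 0.03 / 0.03 = 1 → 1.00

1.00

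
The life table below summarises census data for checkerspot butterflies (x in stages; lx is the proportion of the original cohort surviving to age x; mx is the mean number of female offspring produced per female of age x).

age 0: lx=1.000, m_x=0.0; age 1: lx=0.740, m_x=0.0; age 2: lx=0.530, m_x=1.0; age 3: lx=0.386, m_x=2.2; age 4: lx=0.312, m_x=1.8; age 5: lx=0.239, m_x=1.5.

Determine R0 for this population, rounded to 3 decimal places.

2.299

lx·mx by age: 0, 0, 0.53, 0.8492, 0.5616, 0.3585
R0 = Σ lx·mx = 2.2993 → 2.299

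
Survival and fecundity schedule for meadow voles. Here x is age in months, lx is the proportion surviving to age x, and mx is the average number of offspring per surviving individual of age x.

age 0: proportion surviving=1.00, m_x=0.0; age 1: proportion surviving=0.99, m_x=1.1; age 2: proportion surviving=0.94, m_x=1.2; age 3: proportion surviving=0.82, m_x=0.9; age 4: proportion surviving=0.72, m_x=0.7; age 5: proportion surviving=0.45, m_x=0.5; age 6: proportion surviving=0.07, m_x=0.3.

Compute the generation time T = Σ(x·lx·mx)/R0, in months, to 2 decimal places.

2.38

lx·mx: 0, 1.089, 1.128, 0.738, 0.504, 0.225, 0.021 → R0 = 3.705
x·lx·mx: 0, 1.089, 2.256, 2.214, 2.016, 1.125, 0.126 → Σ = 8.826
T = 8.826 / 3.705 = 2.382186… → 2.38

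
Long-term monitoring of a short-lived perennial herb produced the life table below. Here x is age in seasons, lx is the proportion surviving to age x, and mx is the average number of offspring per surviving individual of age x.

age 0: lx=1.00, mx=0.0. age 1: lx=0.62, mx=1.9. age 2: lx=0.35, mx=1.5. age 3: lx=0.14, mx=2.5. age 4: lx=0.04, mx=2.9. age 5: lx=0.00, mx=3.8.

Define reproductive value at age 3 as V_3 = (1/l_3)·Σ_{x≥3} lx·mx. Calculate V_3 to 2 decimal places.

3.33

lx·mx for x ≥ 3: 0.35, 0.116, 0 → sum = 0.466
V_3 = 0.466 / l_3 = 0.466 / 0.14 = 3.328571… → 3.33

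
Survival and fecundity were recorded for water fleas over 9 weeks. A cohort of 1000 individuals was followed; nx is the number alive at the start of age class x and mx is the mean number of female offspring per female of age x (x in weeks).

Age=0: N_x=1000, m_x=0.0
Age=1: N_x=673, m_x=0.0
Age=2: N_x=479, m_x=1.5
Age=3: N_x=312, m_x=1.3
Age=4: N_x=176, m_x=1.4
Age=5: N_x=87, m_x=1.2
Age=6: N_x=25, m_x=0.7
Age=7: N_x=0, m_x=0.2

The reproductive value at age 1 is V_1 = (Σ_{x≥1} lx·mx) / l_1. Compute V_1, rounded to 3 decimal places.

2.218

lx = nx/n0 = nx/1000: 1, 0.673, 0.479, 0.312, 0.176, 0.087, 0.025, 0
lx·mx for x ≥ 1: 0, 0.7185, 0.4056, 0.2464, 0.1044, 0.0175, 0 → sum = 1.4924
V_1 = 1.4924 / l_1 = 1.4924 / 0.673 = 2.217533… → 2.218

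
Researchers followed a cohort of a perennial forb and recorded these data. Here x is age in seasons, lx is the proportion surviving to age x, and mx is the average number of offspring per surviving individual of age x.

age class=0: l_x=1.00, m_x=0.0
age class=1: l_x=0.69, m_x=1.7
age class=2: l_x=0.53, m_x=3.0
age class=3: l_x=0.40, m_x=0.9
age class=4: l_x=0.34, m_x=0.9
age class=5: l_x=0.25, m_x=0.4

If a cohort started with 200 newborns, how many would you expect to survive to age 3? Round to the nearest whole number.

Expected survivors = N0 · l_3 = 200 × 0.40 = 80 → 80

80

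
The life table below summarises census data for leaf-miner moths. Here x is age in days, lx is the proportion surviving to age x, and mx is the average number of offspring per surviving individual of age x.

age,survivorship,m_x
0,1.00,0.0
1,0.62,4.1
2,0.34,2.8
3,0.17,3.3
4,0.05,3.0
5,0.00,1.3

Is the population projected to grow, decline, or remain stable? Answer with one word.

R0 = Σ lx·mx = 0 + 2.542 + 0.952 + 0.561 + 0.15 + 0 = 4.205
R0 > 1, so the population is growing.

growing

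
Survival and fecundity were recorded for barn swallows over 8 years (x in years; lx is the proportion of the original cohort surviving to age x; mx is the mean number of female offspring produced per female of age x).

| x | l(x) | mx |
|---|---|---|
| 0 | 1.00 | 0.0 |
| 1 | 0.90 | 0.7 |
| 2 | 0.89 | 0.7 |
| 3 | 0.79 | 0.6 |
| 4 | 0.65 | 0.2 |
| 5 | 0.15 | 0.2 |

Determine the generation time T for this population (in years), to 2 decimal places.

2.10

lx·mx: 0, 0.63, 0.623, 0.474, 0.13, 0.03 → R0 = 1.887
x·lx·mx: 0, 0.63, 1.246, 1.422, 0.52, 0.15 → Σ = 3.968
T = 3.968 / 1.887 = 2.102809… → 2.10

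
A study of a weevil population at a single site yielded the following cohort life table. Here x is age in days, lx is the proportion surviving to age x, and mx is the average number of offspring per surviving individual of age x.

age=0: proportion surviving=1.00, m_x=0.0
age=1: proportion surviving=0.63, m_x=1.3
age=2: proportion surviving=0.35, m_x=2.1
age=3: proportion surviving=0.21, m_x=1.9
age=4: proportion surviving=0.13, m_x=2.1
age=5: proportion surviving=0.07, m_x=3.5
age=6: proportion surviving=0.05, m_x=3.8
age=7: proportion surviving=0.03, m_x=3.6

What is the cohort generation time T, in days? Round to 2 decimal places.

2.78

lx·mx: 0, 0.819, 0.735, 0.399, 0.273, 0.245, 0.19, 0.108 → R0 = 2.769
x·lx·mx: 0, 0.819, 1.47, 1.197, 1.092, 1.225, 1.14, 0.756 → Σ = 7.699
T = 7.699 / 2.769 = 2.780426… → 2.78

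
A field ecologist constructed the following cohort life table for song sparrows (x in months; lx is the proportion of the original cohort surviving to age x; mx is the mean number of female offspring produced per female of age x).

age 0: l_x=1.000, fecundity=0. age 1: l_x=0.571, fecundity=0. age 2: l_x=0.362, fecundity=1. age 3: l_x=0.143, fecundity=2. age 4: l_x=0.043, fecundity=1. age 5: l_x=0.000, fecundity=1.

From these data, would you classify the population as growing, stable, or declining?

declining

R0 = Σ lx·mx = 0 + 0 + 0.362 + 0.286 + 0.043 + 0 = 0.691
R0 < 1, so the population is declining.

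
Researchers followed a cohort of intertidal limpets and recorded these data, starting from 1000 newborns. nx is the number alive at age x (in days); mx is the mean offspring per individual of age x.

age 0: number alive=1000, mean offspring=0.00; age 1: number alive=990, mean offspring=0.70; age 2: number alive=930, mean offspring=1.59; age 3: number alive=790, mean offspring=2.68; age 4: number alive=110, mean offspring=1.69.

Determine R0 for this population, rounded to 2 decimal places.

4.47

lx = nx/n0 = nx/1000: 1, 0.99, 0.93, 0.79, 0.11
lx·mx by age: 0, 0.693, 1.4787, 2.1172, 0.1859
R0 = Σ lx·mx = 4.4748 → 4.47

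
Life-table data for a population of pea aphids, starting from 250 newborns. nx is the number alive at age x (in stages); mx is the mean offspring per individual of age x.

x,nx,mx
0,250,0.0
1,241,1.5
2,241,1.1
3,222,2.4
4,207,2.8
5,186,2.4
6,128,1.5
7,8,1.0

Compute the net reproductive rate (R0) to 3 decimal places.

lx = nx/n0 = nx/250: 1, 0.964, 0.964, 0.888, 0.828, 0.744, 0.512, 0.032
lx·mx by age: 0, 1.446, 1.0604, 2.1312, 2.3184, 1.7856, 0.768, 0.032
R0 = Σ lx·mx = 9.5416 → 9.542

9.542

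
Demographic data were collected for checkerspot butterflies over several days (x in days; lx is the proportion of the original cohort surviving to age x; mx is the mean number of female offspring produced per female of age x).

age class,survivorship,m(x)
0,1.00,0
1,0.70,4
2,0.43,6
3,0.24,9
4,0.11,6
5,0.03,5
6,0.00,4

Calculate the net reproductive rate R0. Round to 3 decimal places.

lx·mx by age: 0, 2.8, 2.58, 2.16, 0.66, 0.15, 0
R0 = Σ lx·mx = 8.35 → 8.350

8.350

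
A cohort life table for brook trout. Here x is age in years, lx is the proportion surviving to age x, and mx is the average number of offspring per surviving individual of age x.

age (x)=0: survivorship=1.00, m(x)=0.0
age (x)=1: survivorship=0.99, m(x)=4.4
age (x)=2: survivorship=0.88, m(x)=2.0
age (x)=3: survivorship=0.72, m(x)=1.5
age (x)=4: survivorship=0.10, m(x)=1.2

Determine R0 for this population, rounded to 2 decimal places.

7.32

lx·mx by age: 0, 4.356, 1.76, 1.08, 0.12
R0 = Σ lx·mx = 7.316 → 7.32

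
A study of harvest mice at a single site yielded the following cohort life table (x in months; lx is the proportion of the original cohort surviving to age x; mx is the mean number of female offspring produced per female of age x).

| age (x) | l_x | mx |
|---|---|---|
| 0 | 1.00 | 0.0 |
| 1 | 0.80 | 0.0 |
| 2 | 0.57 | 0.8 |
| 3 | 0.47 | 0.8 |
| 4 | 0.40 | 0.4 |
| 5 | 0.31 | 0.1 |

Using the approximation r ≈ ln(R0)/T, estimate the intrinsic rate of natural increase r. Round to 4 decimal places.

0.0082

R0 = Σ lx·mx = 0 + 0 + 0.456 + 0.376 + 0.16 + 0.031 = 1.023
Σ x·lx·mx = 2.835; T = 2.835/1.023 = 2.77126…
r ≈ ln(R0)/T = ln(1.023)/2.77126… = 0.008205… → 0.0082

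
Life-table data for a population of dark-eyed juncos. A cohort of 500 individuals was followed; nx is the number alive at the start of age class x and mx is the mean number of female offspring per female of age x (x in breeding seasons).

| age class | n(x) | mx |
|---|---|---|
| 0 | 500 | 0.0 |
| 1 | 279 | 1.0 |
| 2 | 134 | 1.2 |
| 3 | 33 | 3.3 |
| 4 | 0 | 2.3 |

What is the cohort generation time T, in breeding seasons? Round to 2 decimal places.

lx = nx/n0 = nx/500: 1, 0.558, 0.268, 0.066, 0
lx·mx: 0, 0.558, 0.3216, 0.2178, 0 → R0 = 1.0974
x·lx·mx: 0, 0.558, 0.6432, 0.6534, 0 → Σ = 1.8546
T = 1.8546 / 1.0974 = 1.689995… → 1.69

1.69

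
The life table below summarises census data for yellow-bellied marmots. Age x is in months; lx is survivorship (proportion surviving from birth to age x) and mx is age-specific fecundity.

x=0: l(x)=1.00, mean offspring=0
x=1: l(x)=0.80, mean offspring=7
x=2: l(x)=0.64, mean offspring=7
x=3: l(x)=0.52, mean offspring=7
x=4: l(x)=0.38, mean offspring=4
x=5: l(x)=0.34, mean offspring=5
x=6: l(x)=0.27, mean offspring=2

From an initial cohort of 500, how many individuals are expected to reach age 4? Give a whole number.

Expected survivors = N0 · l_4 = 500 × 0.38 = 190 → 190

190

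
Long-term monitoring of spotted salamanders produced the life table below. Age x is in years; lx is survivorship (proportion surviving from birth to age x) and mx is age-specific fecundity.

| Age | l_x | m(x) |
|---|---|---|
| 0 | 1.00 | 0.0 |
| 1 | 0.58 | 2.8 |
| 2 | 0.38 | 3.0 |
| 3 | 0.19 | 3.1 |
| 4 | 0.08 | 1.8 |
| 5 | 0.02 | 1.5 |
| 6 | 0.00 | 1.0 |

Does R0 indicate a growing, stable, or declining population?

growing

R0 = Σ lx·mx = 0 + 1.624 + 1.14 + 0.589 + 0.144 + 0.03 + 0 = 3.527
R0 > 1, so the population is growing.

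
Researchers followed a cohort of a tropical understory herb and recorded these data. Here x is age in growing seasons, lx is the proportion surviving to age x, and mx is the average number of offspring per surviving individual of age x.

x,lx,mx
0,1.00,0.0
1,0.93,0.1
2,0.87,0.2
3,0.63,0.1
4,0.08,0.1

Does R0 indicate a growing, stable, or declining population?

declining

R0 = Σ lx·mx = 0 + 0.093 + 0.174 + 0.063 + 0.008 = 0.338
R0 < 1, so the population is declining.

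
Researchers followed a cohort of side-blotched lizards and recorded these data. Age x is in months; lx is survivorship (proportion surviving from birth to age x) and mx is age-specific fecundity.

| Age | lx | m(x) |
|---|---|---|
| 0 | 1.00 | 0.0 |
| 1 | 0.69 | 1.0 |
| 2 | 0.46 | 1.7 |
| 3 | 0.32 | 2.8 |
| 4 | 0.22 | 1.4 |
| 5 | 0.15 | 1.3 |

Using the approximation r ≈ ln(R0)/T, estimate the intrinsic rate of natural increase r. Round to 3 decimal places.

0.424

R0 = Σ lx·mx = 0 + 0.69 + 0.782 + 0.896 + 0.308 + 0.195 = 2.871
Σ x·lx·mx = 7.149; T = 7.149/2.871 = 2.49007…
r ≈ ln(R0)/T = ln(2.871)/2.49007… = 0.42355… → 0.424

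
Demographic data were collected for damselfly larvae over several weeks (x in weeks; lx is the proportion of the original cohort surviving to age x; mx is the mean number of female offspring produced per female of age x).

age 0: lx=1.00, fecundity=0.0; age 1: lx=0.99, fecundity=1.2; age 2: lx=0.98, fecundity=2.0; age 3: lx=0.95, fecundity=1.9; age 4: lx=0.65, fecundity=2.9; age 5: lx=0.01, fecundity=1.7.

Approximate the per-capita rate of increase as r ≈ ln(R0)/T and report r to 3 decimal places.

0.727

R0 = Σ lx·mx = 0 + 1.188 + 1.96 + 1.805 + 1.885 + 0.017 = 6.855
Σ x·lx·mx = 18.148; T = 18.148/6.855 = 2.64741…
r ≈ ln(R0)/T = ln(6.855)/2.64741… = 0.72712… → 0.727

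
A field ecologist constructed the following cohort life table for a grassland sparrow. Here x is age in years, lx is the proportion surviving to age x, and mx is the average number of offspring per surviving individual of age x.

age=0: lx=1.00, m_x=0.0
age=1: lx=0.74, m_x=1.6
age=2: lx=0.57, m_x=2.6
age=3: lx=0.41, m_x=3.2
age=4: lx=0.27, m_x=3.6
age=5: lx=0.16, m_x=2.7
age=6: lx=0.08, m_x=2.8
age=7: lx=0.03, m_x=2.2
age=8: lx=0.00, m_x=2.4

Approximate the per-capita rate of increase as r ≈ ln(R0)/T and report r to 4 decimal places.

0.6176

R0 = Σ lx·mx = 0 + 1.184 + 1.482 + 1.312 + 0.972 + 0.432 + 0.224 + 0.066 + 0 = 5.672
Σ x·lx·mx = 15.938; T = 15.938/5.672 = 2.80994…
r ≈ ln(R0)/T = ln(5.672)/2.80994… = 0.617643… → 0.6176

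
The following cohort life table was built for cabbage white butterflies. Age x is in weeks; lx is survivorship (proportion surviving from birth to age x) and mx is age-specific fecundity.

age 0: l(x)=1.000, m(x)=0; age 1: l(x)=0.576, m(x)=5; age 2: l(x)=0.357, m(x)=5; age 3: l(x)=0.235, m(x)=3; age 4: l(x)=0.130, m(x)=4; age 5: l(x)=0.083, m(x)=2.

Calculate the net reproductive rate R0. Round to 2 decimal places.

6.06

lx·mx by age: 0, 2.88, 1.785, 0.705, 0.52, 0.166
R0 = Σ lx·mx = 6.056 → 6.06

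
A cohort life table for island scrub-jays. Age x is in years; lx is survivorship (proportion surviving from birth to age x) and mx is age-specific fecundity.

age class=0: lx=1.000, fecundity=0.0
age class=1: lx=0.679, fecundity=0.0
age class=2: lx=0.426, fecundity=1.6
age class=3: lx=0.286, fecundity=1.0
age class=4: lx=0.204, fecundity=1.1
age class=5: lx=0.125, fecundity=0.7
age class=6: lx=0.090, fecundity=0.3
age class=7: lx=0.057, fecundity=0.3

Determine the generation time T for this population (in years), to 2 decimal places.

lx·mx: 0, 0, 0.6816, 0.286, 0.2244, 0.0875, 0.027, 0.0171 → R0 = 1.3236
x·lx·mx: 0, 0, 1.3632, 0.858, 0.8976, 0.4375, 0.162, 0.1197 → Σ = 3.838
T = 3.838 / 1.3236 = 2.899668… → 2.90

2.90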